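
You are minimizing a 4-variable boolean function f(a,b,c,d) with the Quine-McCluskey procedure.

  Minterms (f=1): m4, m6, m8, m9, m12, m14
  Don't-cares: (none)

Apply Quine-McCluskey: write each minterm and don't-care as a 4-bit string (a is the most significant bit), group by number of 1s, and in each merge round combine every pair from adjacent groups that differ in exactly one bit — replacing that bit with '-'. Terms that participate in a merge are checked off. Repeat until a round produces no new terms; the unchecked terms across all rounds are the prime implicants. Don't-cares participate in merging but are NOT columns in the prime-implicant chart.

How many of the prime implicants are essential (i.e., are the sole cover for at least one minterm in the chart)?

2

size-2^0 implicants → 0100(✓)  0110(✓)  1000(✓)  1001(✓)  1100(✓)  1110(✓)
size-2^1 implicants → -100(✓)  -110(✓)  01-0(✓)  1-00  100-  11-0(✓)
size-2^2 implicants → -1-0
Unchecked terms (primes): -1-0, 1-00, 100-
Minterm coverage:
  m4 ⊆ -1-0 [E]
  m6 ⊆ -1-0 [E]
  m8 ⊆ 1-00,100-
  m9 ⊆ 100- [E]
  m12 ⊆ -1-0,1-00
  m14 ⊆ -1-0 [E]
E = {-1-0, 100-}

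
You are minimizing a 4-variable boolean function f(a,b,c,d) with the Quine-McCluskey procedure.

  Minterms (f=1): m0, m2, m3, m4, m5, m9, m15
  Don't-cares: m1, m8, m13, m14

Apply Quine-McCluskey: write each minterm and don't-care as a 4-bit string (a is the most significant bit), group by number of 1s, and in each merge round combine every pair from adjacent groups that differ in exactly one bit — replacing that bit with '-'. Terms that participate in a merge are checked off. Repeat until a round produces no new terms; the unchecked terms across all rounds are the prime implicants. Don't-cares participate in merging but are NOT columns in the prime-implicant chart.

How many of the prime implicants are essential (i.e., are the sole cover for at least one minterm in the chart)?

[col 0] 0000*, 0001*, 0010*, 0011*, 0100*, 0101*, 1000*, 1001*, 1101*, 1110*, 1111*
[col 1] -000*, -001*, -101*, 0-00*, 0-01*, 00-0*, 00-1*, 000-*, 001-*, 010-*, 1-01*, 100-*, 11-1, 111-
[col 2] --01, -00-, 0-0-, 00--
Prime implicants: --01, -00-, 0-0-, 00--, 11-1, 111-
PI chart (minterm → PIs covering it):
  0 | -00-,0-0-,00--
  2 | 00--  (sole → essential)
  3 | 00--  (sole → essential)
  4 | 0-0-  (sole → essential)
  5 | --01,0-0-
  9 | --01,-00-
  15 | 11-1,111-
Essential prime implicants: 0-0-, 00--

2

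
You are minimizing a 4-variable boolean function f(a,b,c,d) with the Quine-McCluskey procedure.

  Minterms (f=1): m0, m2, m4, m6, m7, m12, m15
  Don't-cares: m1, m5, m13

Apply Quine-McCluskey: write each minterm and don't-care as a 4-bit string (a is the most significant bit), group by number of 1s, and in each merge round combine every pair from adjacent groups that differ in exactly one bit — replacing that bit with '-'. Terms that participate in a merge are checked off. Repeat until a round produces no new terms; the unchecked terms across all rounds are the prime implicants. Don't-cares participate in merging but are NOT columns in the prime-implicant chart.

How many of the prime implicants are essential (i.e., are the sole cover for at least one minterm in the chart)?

Round 0: 0000✓ 0001✓ 0010✓ 0100✓ 0101✓ 0110✓ 0111✓ 1100✓ 1101✓ 1111✓
Round 1: -100✓ -101✓ -111✓ 0-00✓ 0-01✓ 0-10✓ 00-0✓ 000-✓ 01-0✓ 01-1✓ 010-✓ 011-✓ 11-1✓ 110-✓
Round 2: -1-1 -10- 0--0 0-0- 01--
PIs = {-1-1, -10-, 0--0, 0-0-, 01--}
Coverage chart:
  m0: 0--0,0-0-
  m2: 0--0 ←essential
  m4: -10-,0--0,0-0-,01--
  m6: 0--0,01--
  m7: -1-1,01--
  m12: -10- ←essential
  m15: -1-1 ←essential
Essential: -1-1, -10-, 0--0

3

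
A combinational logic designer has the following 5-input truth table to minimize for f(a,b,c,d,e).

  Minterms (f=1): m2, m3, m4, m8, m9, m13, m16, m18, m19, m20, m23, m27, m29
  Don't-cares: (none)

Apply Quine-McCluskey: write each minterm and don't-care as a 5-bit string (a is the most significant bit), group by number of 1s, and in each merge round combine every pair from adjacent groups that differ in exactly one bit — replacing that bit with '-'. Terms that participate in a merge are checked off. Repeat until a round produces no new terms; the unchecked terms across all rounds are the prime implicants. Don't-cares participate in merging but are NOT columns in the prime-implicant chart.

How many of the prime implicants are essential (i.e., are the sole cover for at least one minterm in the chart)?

6

[col 0] 00010*, 00011*, 00100*, 01000*, 01001*, 01101*, 10000*, 10010*, 10011*, 10100*, 10111*, 11011*, 11101*
[col 1] -0010*, -0011*, -0100, -1101, 0001-*, 01-01, 0100-, 1-011, 10-00, 10-11, 100-0, 1001-*
[col 2] -001-
Prime implicants: -001-, -0100, -1101, 01-01, 0100-, 1-011, 10-00, 10-11, 100-0
PI chart (minterm → PIs covering it):
  2 | -001-  (sole → essential)
  3 | -001-  (sole → essential)
  4 | -0100  (sole → essential)
  8 | 0100-  (sole → essential)
  9 | 01-01,0100-
  13 | -1101,01-01
  16 | 10-00,100-0
  18 | -001-,100-0
  19 | -001-,1-011,10-11
  20 | -0100,10-00
  23 | 10-11  (sole → essential)
  27 | 1-011  (sole → essential)
  29 | -1101  (sole → essential)
Essential prime implicants: -001-, -0100, -1101, 0100-, 1-011, 10-11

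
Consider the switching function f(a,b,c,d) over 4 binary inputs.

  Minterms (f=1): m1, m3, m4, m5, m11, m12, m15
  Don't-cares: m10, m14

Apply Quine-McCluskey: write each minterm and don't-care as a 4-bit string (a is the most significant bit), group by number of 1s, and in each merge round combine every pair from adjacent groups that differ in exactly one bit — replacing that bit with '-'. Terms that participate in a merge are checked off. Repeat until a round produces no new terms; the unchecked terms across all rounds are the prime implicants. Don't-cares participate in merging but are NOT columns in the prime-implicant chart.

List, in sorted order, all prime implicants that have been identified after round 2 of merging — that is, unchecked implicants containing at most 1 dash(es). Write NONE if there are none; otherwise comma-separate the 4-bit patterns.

Round 0: 0001✓ 0011✓ 0100✓ 0101✓ 1010✓ 1011✓ 1100✓ 1110✓ 1111✓
Round 1: -011 -100 0-01 00-1 010- 1-10✓ 1-11✓ 101-✓ 11-0 111-✓
Round 2: 1-1-
PIs = {-011, -100, 0-01, 00-1, 010-, 1-1-, 11-0}

-011, -100, 0-01, 00-1, 010-, 11-0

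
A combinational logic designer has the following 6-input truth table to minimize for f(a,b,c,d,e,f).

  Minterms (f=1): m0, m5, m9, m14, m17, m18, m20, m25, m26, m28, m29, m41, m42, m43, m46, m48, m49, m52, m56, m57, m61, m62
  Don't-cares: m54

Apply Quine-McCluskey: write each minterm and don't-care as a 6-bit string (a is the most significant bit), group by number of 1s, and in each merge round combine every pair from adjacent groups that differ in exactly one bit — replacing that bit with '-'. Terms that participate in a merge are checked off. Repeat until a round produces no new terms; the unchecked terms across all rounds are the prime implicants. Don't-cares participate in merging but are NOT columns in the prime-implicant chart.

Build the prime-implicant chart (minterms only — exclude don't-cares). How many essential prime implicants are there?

[col 0] 000000, 000101, 001001*, 001110*, 010001*, 010010*, 010100*, 011001*, 011010*, 011100*, 011101*, 101001*, 101010*, 101011*, 101110*, 110000*, 110001*, 110100*, 110110*, 111000*, 111001*, 111101*, 111110*
[col 1] -01001*, -01110, -10001*, -10100, -11001*, -11101*, 0-1001*, 01-001*, 01-010, 01-100, 011-01*, 01110-, 1-1001*, 1-1110, 101-10, 1010-1, 10101-, 11-000*, 11-001*, 11-110, 110-00, 11000-*, 1101-0, 111-01*, 11100-*
[col 2] --1001, -1-001, -11-01, 11-00-
Prime implicants: --1001, -01110, -1-001, -10100, -11-01, 000000, 000101, 01-010, 01-100, 01110-, 1-1110, 101-10, 1010-1, 10101-, 11-00-, 11-110, 110-00, 1101-0
PI chart (minterm → PIs covering it):
  0 | 000000  (sole → essential)
  5 | 000101  (sole → essential)
  9 | --1001  (sole → essential)
  14 | -01110  (sole → essential)
  17 | -1-001  (sole → essential)
  18 | 01-010  (sole → essential)
  20 | -10100,01-100
  25 | --1001,-1-001,-11-01
  26 | 01-010  (sole → essential)
  28 | 01-100,01110-
  29 | -11-01,01110-
  41 | --1001,1010-1
  42 | 101-10,10101-
  43 | 1010-1,10101-
  46 | -01110,1-1110,101-10
  48 | 11-00-,110-00
  49 | -1-001,11-00-
  52 | -10100,110-00,1101-0
  56 | 11-00-  (sole → essential)
  57 | --1001,-1-001,-11-01,11-00-
  61 | -11-01  (sole → essential)
  62 | 1-1110,11-110
Essential prime implicants: --1001, -01110, -1-001, -11-01, 000000, 000101, 01-010, 11-00-

8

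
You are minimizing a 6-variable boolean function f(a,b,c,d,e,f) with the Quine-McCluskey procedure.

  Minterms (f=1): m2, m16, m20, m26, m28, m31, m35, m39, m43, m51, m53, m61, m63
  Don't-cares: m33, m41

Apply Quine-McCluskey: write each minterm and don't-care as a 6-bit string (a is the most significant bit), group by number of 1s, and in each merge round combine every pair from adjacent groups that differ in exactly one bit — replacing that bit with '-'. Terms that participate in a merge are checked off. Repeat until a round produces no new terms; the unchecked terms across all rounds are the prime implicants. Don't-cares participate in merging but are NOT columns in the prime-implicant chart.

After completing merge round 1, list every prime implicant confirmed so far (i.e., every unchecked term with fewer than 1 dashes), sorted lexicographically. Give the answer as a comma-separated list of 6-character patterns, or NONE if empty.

000010, 011010

Round 0: 000010 010000✓ 010100✓ 011010 011100✓ 011111✓ 100001✓ 100011✓ 100111✓ 101001✓ 101011✓ 110011✓ 110101✓ 111101✓ 111111✓
Round 1: -11111 01-100 010-00 1-0011 10-001✓ 10-011✓ 100-11 1000-1✓ 1010-1✓ 11-101 1111-1
Round 2: 10-0-1
PIs = {-11111, 000010, 01-100, 010-00, 011010, 1-0011, 10-0-1, 100-11, 11-101, 1111-1}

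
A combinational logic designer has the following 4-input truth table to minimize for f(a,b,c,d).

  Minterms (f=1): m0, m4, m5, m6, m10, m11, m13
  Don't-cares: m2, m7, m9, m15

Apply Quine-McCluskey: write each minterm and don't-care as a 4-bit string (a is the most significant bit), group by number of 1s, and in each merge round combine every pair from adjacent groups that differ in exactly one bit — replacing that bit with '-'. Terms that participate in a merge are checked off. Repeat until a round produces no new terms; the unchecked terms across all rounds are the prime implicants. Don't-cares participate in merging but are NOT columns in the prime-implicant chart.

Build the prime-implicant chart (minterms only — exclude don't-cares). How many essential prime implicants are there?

1

Round 0: 0000✓ 0010✓ 0100✓ 0101✓ 0110✓ 0111✓ 1001✓ 1010✓ 1011✓ 1101✓ 1111✓
Round 1: -010 -101✓ -111✓ 0-00✓ 0-10✓ 00-0✓ 01-0✓ 01-1✓ 010-✓ 011-✓ 1-01✓ 1-11✓ 10-1✓ 101- 11-1✓
Round 2: -1-1 0--0 01-- 1--1
PIs = {-010, -1-1, 0--0, 01--, 1--1, 101-}
Coverage chart:
  m0: 0--0 ←essential
  m4: 0--0,01--
  m5: -1-1,01--
  m6: 0--0,01--
  m10: -010,101-
  m11: 1--1,101-
  m13: -1-1,1--1
Essential: 0--0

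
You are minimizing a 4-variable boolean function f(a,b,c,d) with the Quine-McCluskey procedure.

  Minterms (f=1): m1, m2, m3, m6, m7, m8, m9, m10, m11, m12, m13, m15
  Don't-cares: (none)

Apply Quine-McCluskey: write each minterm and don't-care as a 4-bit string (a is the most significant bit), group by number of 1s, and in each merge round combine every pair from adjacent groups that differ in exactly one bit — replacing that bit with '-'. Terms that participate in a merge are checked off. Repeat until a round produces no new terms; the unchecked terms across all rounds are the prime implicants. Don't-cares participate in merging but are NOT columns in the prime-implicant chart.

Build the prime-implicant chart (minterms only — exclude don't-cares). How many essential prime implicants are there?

Round 0: 0001✓ 0010✓ 0011✓ 0110✓ 0111✓ 1000✓ 1001✓ 1010✓ 1011✓ 1100✓ 1101✓ 1111✓
Round 1: -001✓ -010✓ -011✓ -111✓ 0-10✓ 0-11✓ 00-1✓ 001-✓ 011-✓ 1-00✓ 1-01✓ 1-11✓ 10-0✓ 10-1✓ 100-✓ 101-✓ 11-1✓ 110-✓
Round 2: --11 -0-1 -01- 0-1- 1--1 1-0- 10--
PIs = {--11, -0-1, -01-, 0-1-, 1--1, 1-0-, 10--}
Coverage chart:
  m1: -0-1 ←essential
  m2: -01-,0-1-
  m3: --11,-0-1,-01-,0-1-
  m6: 0-1- ←essential
  m7: --11,0-1-
  m8: 1-0-,10--
  m9: -0-1,1--1,1-0-,10--
  m10: -01-,10--
  m11: --11,-0-1,-01-,1--1,10--
  m12: 1-0- ←essential
  m13: 1--1,1-0-
  m15: --11,1--1
Essential: -0-1, 0-1-, 1-0-

3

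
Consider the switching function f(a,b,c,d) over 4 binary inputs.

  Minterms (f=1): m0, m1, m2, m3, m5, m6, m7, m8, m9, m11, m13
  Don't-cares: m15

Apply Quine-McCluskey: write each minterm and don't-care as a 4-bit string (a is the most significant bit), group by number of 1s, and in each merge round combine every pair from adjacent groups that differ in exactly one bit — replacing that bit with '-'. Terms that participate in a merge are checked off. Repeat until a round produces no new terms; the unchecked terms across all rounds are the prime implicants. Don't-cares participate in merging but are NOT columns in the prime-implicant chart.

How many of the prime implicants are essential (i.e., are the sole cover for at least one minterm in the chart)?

Round 0: 0000✓ 0001✓ 0010✓ 0011✓ 0101✓ 0110✓ 0111✓ 1000✓ 1001✓ 1011✓ 1101✓ 1111✓
Round 1: -000✓ -001✓ -011✓ -101✓ -111✓ 0-01✓ 0-10✓ 0-11✓ 00-0✓ 00-1✓ 000-✓ 001-✓ 01-1✓ 011-✓ 1-01✓ 1-11✓ 10-1✓ 100-✓ 11-1✓
Round 2: --01✓ --11✓ -0-1✓ -00- -1-1✓ 0--1✓ 0-1- 00-- 1--1✓
Round 3: ---1
PIs = {---1, -00-, 0-1-, 00--}
Coverage chart:
  m0: -00-,00--
  m1: ---1,-00-,00--
  m2: 0-1-,00--
  m3: ---1,0-1-,00--
  m5: ---1 ←essential
  m6: 0-1- ←essential
  m7: ---1,0-1-
  m8: -00- ←essential
  m9: ---1,-00-
  m11: ---1 ←essential
  m13: ---1 ←essential
Essential: ---1, -00-, 0-1-

3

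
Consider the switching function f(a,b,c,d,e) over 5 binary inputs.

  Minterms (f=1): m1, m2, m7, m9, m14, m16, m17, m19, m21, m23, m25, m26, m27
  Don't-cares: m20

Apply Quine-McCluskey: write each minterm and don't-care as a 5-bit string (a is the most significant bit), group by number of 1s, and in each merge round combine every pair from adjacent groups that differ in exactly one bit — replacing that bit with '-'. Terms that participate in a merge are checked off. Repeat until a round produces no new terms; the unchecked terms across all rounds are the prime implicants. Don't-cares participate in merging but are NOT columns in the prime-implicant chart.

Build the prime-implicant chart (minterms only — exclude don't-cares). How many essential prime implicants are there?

6

size-2^0 implicants → 00001(✓)  00010  00111(✓)  01001(✓)  01110  10000(✓)  10001(✓)  10011(✓)  10100(✓)  10101(✓)  10111(✓)  11001(✓)  11010(✓)  11011(✓)
size-2^1 implicants → -0001(✓)  -0111  -1001(✓)  0-001(✓)  1-001(✓)  1-011(✓)  10-00(✓)  10-01(✓)  10-11(✓)  100-1(✓)  1000-(✓)  101-1(✓)  1010-(✓)  110-1(✓)  1101-
size-2^2 implicants → --001  1-0-1  10--1  10-0-
Unchecked terms (primes): --001, -0111, 00010, 01110, 1-0-1, 10--1, 10-0-, 1101-
Minterm coverage:
  m1 ⊆ --001 [E]
  m2 ⊆ 00010 [E]
  m7 ⊆ -0111 [E]
  m9 ⊆ --001 [E]
  m14 ⊆ 01110 [E]
  m16 ⊆ 10-0- [E]
  m17 ⊆ --001,1-0-1,10--1,10-0-
  m19 ⊆ 1-0-1,10--1
  m21 ⊆ 10--1,10-0-
  m23 ⊆ -0111,10--1
  m25 ⊆ --001,1-0-1
  m26 ⊆ 1101- [E]
  m27 ⊆ 1-0-1,1101-
E = {--001, -0111, 00010, 01110, 10-0-, 1101-}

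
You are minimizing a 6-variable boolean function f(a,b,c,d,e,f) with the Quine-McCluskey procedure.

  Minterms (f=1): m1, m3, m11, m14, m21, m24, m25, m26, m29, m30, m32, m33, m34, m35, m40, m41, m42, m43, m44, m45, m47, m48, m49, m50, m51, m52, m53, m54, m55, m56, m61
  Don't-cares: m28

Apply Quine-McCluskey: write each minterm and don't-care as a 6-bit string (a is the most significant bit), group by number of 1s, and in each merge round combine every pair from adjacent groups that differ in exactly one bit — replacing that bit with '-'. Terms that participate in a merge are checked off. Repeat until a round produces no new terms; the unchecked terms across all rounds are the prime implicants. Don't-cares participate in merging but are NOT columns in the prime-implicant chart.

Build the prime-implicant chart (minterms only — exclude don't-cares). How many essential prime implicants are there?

size-2^0 implicants → 000001(✓)  000011(✓)  001011(✓)  001110(✓)  010101(✓)  011000(✓)  011001(✓)  011010(✓)  011100(✓)  011101(✓)  011110(✓)  100000(✓)  100001(✓)  100010(✓)  100011(✓)  101000(✓)  101001(✓)  101010(✓)  101011(✓)  101100(✓)  101101(✓)  101111(✓)  110000(✓)  110001(✓)  110010(✓)  110011(✓)  110100(✓)  110101(✓)  110110(✓)  110111(✓)  111000(✓)  111101(✓)
size-2^1 implicants → -00001(✓)  -00011(✓)  -01011(✓)  -10101(✓)  -11000  -11101(✓)  0-1110  00-011(✓)  0000-1(✓)  01-101(✓)  011-00(✓)  011-01(✓)  011-10(✓)  0110-0(✓)  01100-(✓)  0111-0(✓)  01110-(✓)  1-0000(✓)  1-0001(✓)  1-0010(✓)  1-0011(✓)  1-1000(✓)  1-1101  10-000(✓)  10-001(✓)  10-010(✓)  10-011(✓)  1000-0(✓)  1000-1(✓)  10000-(✓)  10001-(✓)  101-00(✓)  101-01(✓)  101-11(✓)  1010-0(✓)  1010-1(✓)  10100-(✓)  10101-(✓)  1011-1(✓)  10110-(✓)  11-000(✓)  11-101(✓)  110-00(✓)  110-01(✓)  110-10(✓)  110-11(✓)  1100-0(✓)  1100-1(✓)  11000-(✓)  11001-(✓)  1101-0(✓)  1101-1(✓)  11010-(✓)  11011-(✓)
size-2^2 implicants → -0-011  -000-1  -1-101  011--0  011-0-  1--000  1-00-0(✓)  1-00-1(✓)  1-000-(✓)  1-001-(✓)  10-0-0(✓)  10-0-1(✓)  10-00-(✓)  10-01-(✓)  1000--(✓)  101--1  101-0-  1010--(✓)  110--0(✓)  110--1(✓)  110-0-(✓)  110-1-(✓)  1100--(✓)  1101--(✓)
size-2^3 implicants → 1-00--  10-0--  110---
Unchecked terms (primes): -0-011, -000-1, -1-101, -11000, 0-1110, 011--0, 011-0-, 1--000, 1-00--, 1-1101, 10-0--, 101--1, 101-0-, 110---
Minterm coverage:
  m1 ⊆ -000-1 [E]
  m3 ⊆ -0-011,-000-1
  m11 ⊆ -0-011 [E]
  m14 ⊆ 0-1110 [E]
  m21 ⊆ -1-101 [E]
  m24 ⊆ -11000,011--0,011-0-
  m25 ⊆ 011-0- [E]
  m26 ⊆ 011--0 [E]
  m29 ⊆ -1-101,011-0-
  m30 ⊆ 0-1110,011--0
  m32 ⊆ 1--000,1-00--,10-0--
  m33 ⊆ -000-1,1-00--,10-0--
  m34 ⊆ 1-00--,10-0--
  m35 ⊆ -0-011,-000-1,1-00--,10-0--
  m40 ⊆ 1--000,10-0--,101-0-
  m41 ⊆ 10-0--,101--1,101-0-
  m42 ⊆ 10-0-- [E]
  m43 ⊆ -0-011,10-0--,101--1
  m44 ⊆ 101-0- [E]
  m45 ⊆ 1-1101,101--1,101-0-
  m47 ⊆ 101--1 [E]
  m48 ⊆ 1--000,1-00--,110---
  m49 ⊆ 1-00--,110---
  m50 ⊆ 1-00--,110---
  m51 ⊆ 1-00--,110---
  m52 ⊆ 110--- [E]
  m53 ⊆ -1-101,110---
  m54 ⊆ 110--- [E]
  m55 ⊆ 110--- [E]
  m56 ⊆ -11000,1--000
  m61 ⊆ -1-101,1-1101
E = {-0-011, -000-1, -1-101, 0-1110, 011--0, 011-0-, 10-0--, 101--1, 101-0-, 110---}

10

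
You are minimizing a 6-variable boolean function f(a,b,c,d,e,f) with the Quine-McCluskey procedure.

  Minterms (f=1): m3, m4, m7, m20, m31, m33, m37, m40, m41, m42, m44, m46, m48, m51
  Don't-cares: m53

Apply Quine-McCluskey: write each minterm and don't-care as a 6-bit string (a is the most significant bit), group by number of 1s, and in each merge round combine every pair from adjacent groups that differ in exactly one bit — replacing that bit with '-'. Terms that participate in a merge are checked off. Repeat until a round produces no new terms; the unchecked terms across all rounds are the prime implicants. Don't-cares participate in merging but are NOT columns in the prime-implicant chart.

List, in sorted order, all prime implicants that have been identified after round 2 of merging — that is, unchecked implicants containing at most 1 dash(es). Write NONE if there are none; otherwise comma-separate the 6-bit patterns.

Round 0: 000011✓ 000100✓ 000111✓ 010100✓ 011111 100001✓ 100101✓ 101000✓ 101001✓ 101010✓ 101100✓ 101110✓ 110000 110011 110101✓
Round 1: 0-0100 000-11 1-0101 10-001 100-01 101-00✓ 101-10✓ 1010-0✓ 10100- 1011-0✓
Round 2: 101--0
PIs = {0-0100, 000-11, 011111, 1-0101, 10-001, 100-01, 101--0, 10100-, 110000, 110011}

0-0100, 000-11, 011111, 1-0101, 10-001, 100-01, 10100-, 110000, 110011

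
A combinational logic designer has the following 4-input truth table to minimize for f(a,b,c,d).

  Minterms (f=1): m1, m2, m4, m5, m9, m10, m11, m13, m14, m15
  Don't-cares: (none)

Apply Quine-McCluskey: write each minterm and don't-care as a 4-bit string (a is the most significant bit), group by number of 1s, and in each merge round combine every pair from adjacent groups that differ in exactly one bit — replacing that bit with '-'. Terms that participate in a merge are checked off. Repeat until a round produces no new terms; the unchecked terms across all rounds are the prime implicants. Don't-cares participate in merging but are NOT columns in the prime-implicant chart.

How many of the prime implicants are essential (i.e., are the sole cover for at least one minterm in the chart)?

4

[col 0] 0001*, 0010*, 0100*, 0101*, 1001*, 1010*, 1011*, 1101*, 1110*, 1111*
[col 1] -001*, -010, -101*, 0-01*, 010-, 1-01*, 1-10*, 1-11*, 10-1*, 101-*, 11-1*, 111-*
[col 2] --01, 1--1, 1-1-
Prime implicants: --01, -010, 010-, 1--1, 1-1-
PI chart (minterm → PIs covering it):
  1 | --01  (sole → essential)
  2 | -010  (sole → essential)
  4 | 010-  (sole → essential)
  5 | --01,010-
  9 | --01,1--1
  10 | -010,1-1-
  11 | 1--1,1-1-
  13 | --01,1--1
  14 | 1-1-  (sole → essential)
  15 | 1--1,1-1-
Essential prime implicants: --01, -010, 010-, 1-1-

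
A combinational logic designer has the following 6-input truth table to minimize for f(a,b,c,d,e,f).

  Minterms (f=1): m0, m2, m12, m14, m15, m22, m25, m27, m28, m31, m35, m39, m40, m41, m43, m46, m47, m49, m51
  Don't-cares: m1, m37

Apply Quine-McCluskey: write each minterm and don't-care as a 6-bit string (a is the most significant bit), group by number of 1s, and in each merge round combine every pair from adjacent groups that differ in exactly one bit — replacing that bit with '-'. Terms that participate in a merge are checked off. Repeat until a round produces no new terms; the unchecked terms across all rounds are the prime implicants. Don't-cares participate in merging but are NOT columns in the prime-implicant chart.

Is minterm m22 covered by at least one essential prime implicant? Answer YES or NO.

YES

Round 0: 000000✓ 000001✓ 000010✓ 001100✓ 001110✓ 001111✓ 010110 011001✓ 011011✓ 011100✓ 011111✓ 100011✓ 100101✓ 100111✓ 101000✓ 101001✓ 101011✓ 101110✓ 101111✓ 110001✓ 110011✓
Round 1: -01110✓ -01111✓ 0-1100 0-1111 0000-0 00000- 0011-0 00111-✓ 011-11 0110-1 1-0011 10-011✓ 10-111✓ 100-11✓ 1001-1 101-11✓ 1010-1 10100- 10111-✓ 1100-1
Round 2: -0111- 10--11
PIs = {-0111-, 0-1100, 0-1111, 0000-0, 00000-, 0011-0, 010110, 011-11, 0110-1, 1-0011, 10--11, 1001-1, 1010-1, 10100-, 1100-1}
Coverage chart:
  m0: 0000-0,00000-
  m2: 0000-0 ←essential
  m12: 0-1100,0011-0
  m14: -0111-,0011-0
  m15: -0111-,0-1111
  m22: 010110 ←essential
  m25: 0110-1 ←essential
  m27: 011-11,0110-1
  m28: 0-1100 ←essential
  m31: 0-1111,011-11
  m35: 1-0011,10--11
  m39: 10--11,1001-1
  m40: 10100- ←essential
  m41: 1010-1,10100-
  m43: 10--11,1010-1
  m46: -0111- ←essential
  m47: -0111-,10--11
  m49: 1100-1 ←essential
  m51: 1-0011,1100-1
Essential: -0111-, 0-1100, 0000-0, 010110, 0110-1, 10100-, 1100-1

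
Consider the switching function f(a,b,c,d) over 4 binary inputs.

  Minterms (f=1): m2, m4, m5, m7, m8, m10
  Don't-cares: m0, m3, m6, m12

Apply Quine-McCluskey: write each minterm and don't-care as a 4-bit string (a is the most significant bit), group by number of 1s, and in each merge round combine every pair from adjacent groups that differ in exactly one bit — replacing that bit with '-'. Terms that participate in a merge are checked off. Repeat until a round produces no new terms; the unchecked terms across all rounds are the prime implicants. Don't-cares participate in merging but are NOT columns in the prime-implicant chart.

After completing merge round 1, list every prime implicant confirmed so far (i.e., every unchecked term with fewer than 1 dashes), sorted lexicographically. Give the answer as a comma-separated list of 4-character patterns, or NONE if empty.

size-2^0 implicants → 0000(✓)  0010(✓)  0011(✓)  0100(✓)  0101(✓)  0110(✓)  0111(✓)  1000(✓)  1010(✓)  1100(✓)
size-2^1 implicants → -000(✓)  -010(✓)  -100(✓)  0-00(✓)  0-10(✓)  0-11(✓)  00-0(✓)  001-(✓)  01-0(✓)  01-1(✓)  010-(✓)  011-(✓)  1-00(✓)  10-0(✓)
size-2^2 implicants → --00  -0-0  0--0  0-1-  01--
Unchecked terms (primes): --00, -0-0, 0--0, 0-1-, 01--

NONE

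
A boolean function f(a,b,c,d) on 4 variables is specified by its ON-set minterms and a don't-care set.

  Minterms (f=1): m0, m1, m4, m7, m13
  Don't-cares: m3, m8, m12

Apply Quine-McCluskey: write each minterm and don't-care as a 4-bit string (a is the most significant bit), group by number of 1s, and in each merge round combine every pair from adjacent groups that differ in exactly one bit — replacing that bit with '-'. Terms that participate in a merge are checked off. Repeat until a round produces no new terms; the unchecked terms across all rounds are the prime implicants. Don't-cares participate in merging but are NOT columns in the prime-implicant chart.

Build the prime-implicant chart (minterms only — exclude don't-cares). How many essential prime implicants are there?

Round 0: 0000✓ 0001✓ 0011✓ 0100✓ 0111✓ 1000✓ 1100✓ 1101✓
Round 1: -000✓ -100✓ 0-00✓ 0-11 00-1 000- 1-00✓ 110-
Round 2: --00
PIs = {--00, 0-11, 00-1, 000-, 110-}
Coverage chart:
  m0: --00,000-
  m1: 00-1,000-
  m4: --00 ←essential
  m7: 0-11 ←essential
  m13: 110- ←essential
Essential: --00, 0-11, 110-

3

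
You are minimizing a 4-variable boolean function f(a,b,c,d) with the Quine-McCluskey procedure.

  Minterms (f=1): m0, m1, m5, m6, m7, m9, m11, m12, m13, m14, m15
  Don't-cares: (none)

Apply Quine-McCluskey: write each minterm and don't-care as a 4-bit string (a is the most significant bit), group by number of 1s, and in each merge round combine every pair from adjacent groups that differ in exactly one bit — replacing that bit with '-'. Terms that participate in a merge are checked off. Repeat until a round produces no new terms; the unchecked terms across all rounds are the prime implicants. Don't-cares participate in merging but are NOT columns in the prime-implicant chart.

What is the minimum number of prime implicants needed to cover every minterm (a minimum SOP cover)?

5

Round 0: 0000✓ 0001✓ 0101✓ 0110✓ 0111✓ 1001✓ 1011✓ 1100✓ 1101✓ 1110✓ 1111✓
Round 1: -001✓ -101✓ -110✓ -111✓ 0-01✓ 000- 01-1✓ 011-✓ 1-01✓ 1-11✓ 10-1✓ 11-0✓ 11-1✓ 110-✓ 111-✓
Round 2: --01 -1-1 -11- 1--1 11--
PIs = {--01, -1-1, -11-, 000-, 1--1, 11--}
Coverage chart:
  m0: 000- ←essential
  m1: --01,000-
  m5: --01,-1-1
  m6: -11- ←essential
  m7: -1-1,-11-
  m9: --01,1--1
  m11: 1--1 ←essential
  m12: 11-- ←essential
  m13: --01,-1-1,1--1,11--
  m14: -11-,11--
  m15: -1-1,-11-,1--1,11--
Essential: -11-, 000-, 1--1, 11--
Petrick residual → --01
Min cover (5 terms): c'd + bc + a'b'c' + ad + ab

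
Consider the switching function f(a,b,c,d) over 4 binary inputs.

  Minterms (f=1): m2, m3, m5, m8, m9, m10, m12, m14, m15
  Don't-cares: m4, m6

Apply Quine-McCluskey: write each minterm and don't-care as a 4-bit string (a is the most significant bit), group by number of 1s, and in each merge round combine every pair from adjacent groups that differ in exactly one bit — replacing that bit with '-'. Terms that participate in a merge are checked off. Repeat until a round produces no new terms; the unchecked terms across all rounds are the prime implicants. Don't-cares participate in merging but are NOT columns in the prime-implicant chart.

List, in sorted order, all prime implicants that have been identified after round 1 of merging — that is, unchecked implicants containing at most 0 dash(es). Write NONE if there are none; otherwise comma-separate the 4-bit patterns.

[col 0] 0010*, 0011*, 0100*, 0101*, 0110*, 1000*, 1001*, 1010*, 1100*, 1110*, 1111*
[col 1] -010*, -100*, -110*, 0-10*, 001-, 01-0*, 010-, 1-00*, 1-10*, 10-0*, 100-, 11-0*, 111-
[col 2] --10, -1-0, 1--0
Prime implicants: --10, -1-0, 001-, 010-, 1--0, 100-, 111-

NONE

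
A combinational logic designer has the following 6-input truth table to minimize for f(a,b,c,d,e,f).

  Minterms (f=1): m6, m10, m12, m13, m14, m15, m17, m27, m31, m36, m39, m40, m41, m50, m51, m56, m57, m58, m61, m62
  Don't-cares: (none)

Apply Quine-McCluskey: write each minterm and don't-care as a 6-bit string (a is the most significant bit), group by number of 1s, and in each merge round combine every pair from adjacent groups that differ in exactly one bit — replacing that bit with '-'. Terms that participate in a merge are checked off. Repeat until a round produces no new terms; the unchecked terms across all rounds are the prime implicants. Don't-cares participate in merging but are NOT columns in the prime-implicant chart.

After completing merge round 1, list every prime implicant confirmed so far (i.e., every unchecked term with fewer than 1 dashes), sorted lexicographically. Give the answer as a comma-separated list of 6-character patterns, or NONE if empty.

010001, 100100, 100111

[col 0] 000110*, 001010*, 001100*, 001101*, 001110*, 001111*, 010001, 011011*, 011111*, 100100, 100111, 101000*, 101001*, 110010*, 110011*, 111000*, 111001*, 111010*, 111101*, 111110*
[col 1] 0-1111, 00-110, 001-10, 0011-0*, 0011-1*, 00110-*, 00111-*, 011-11, 1-1000*, 1-1001*, 10100-*, 11-010, 11001-, 111-01, 111-10, 1110-0, 11100-*
[col 2] 0011--, 1-100-
Prime implicants: 0-1111, 00-110, 001-10, 0011--, 010001, 011-11, 1-100-, 100100, 100111, 11-010, 11001-, 111-01, 111-10, 1110-0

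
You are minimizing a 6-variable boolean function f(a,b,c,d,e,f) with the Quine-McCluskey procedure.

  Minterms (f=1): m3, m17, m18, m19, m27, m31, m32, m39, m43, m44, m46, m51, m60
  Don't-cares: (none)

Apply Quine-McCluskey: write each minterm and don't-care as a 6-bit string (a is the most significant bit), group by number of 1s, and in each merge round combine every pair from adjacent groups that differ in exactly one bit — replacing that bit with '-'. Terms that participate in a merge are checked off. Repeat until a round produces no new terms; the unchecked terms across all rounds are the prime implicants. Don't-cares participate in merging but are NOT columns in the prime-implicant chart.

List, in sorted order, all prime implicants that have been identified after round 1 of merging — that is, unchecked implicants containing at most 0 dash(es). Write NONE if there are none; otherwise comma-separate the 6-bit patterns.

100000, 100111, 101011

size-2^0 implicants → 000011(✓)  010001(✓)  010010(✓)  010011(✓)  011011(✓)  011111(✓)  100000  100111  101011  101100(✓)  101110(✓)  110011(✓)  111100(✓)
size-2^1 implicants → -10011  0-0011  01-011  0100-1  01001-  011-11  1-1100  1011-0
Unchecked terms (primes): -10011, 0-0011, 01-011, 0100-1, 01001-, 011-11, 1-1100, 100000, 100111, 101011, 1011-0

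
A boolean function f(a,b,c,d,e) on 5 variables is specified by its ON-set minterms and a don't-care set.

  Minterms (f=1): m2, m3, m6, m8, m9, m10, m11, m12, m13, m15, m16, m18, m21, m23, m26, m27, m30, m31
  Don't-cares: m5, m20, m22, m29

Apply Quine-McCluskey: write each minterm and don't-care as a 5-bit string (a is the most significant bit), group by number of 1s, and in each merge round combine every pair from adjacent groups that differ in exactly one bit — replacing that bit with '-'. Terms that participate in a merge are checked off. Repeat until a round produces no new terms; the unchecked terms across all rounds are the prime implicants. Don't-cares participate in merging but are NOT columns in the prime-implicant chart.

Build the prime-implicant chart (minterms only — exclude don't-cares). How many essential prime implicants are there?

Round 0: 00010✓ 00011✓ 00101✓ 00110✓ 01000✓ 01001✓ 01010✓ 01011✓ 01100✓ 01101✓ 01111✓ 10000✓ 10010✓ 10100✓ 10101✓ 10110✓ 10111✓ 11010✓ 11011✓ 11101✓ 11110✓ 11111✓
Round 1: -0010✓ -0101✓ -0110✓ -1010✓ -1011✓ -1101✓ -1111✓ 0-010✓ 0-011✓ 0-101✓ 00-10✓ 0001-✓ 01-00✓ 01-01✓ 01-11✓ 010-0✓ 010-1✓ 0100-✓ 0101-✓ 011-1✓ 0110-✓ 1-010✓ 1-101✓ 1-110✓ 1-111✓ 10-00✓ 10-10✓ 100-0✓ 101-0✓ 101-1✓ 1010-✓ 1011-✓ 11-10✓ 11-11✓ 1101-✓ 111-1✓ 1111-✓
Round 2: --010 --101 -0-10 -1-11 -101- -11-1 0-01- 01--1 01-0- 010-- 1--10 1-1-1 1-11- 10--0 101-- 11-1-
PIs = {--010, --101, -0-10, -1-11, -101-, -11-1, 0-01-, 01--1, 01-0-, 010--, 1--10, 1-1-1, 1-11-, 10--0, 101--, 11-1-}
Coverage chart:
  m2: --010,-0-10,0-01-
  m3: 0-01- ←essential
  m6: -0-10 ←essential
  m8: 01-0-,010--
  m9: 01--1,01-0-,010--
  m10: --010,-101-,0-01-,010--
  m11: -1-11,-101-,0-01-,01--1,010--
  m12: 01-0- ←essential
  m13: --101,-11-1,01--1,01-0-
  m15: -1-11,-11-1,01--1
  m16: 10--0 ←essential
  m18: --010,-0-10,1--10,10--0
  m21: --101,1-1-1,101--
  m23: 1-1-1,1-11-,101--
  m26: --010,-101-,1--10,11-1-
  m27: -1-11,-101-,11-1-
  m30: 1--10,1-11-,11-1-
  m31: -1-11,-11-1,1-1-1,1-11-,11-1-
Essential: -0-10, 0-01-, 01-0-, 10--0

4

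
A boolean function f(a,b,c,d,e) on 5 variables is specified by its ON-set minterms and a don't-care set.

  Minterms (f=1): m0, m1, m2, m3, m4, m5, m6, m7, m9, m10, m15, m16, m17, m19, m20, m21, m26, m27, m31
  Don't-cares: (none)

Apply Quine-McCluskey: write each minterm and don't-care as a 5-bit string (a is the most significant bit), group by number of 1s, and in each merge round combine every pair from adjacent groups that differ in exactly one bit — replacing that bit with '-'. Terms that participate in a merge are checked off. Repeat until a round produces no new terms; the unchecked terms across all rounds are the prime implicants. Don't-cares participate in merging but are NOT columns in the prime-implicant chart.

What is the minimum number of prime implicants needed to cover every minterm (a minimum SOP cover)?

size-2^0 implicants → 00000(✓)  00001(✓)  00010(✓)  00011(✓)  00100(✓)  00101(✓)  00110(✓)  00111(✓)  01001(✓)  01010(✓)  01111(✓)  10000(✓)  10001(✓)  10011(✓)  10100(✓)  10101(✓)  11010(✓)  11011(✓)  11111(✓)
size-2^1 implicants → -0000(✓)  -0001(✓)  -0011(✓)  -0100(✓)  -0101(✓)  -1010  -1111  0-001  0-010  0-111  00-00(✓)  00-01(✓)  00-10(✓)  00-11(✓)  000-0(✓)  000-1(✓)  0000-(✓)  0001-(✓)  001-0(✓)  001-1(✓)  0010-(✓)  0011-(✓)  1-011  10-00(✓)  10-01(✓)  100-1(✓)  1000-(✓)  1010-(✓)  11-11  1101-
size-2^2 implicants → -0-00(✓)  -0-01(✓)  -00-1  -000-(✓)  -010-(✓)  00--0(✓)  00--1(✓)  00-0-(✓)  00-1-(✓)  000--(✓)  001--(✓)  10-0-(✓)
size-2^3 implicants → -0-0-  00---
Unchecked terms (primes): -0-0-, -00-1, -1010, -1111, 0-001, 0-010, 0-111, 00---, 1-011, 11-11, 1101-
Minterm coverage:
  m0 ⊆ -0-0-,00---
  m1 ⊆ -0-0-,-00-1,0-001,00---
  m2 ⊆ 0-010,00---
  m3 ⊆ -00-1,00---
  m4 ⊆ -0-0-,00---
  m5 ⊆ -0-0-,00---
  m6 ⊆ 00--- [E]
  m7 ⊆ 0-111,00---
  m9 ⊆ 0-001 [E]
  m10 ⊆ -1010,0-010
  m15 ⊆ -1111,0-111
  m16 ⊆ -0-0- [E]
  m17 ⊆ -0-0-,-00-1
  m19 ⊆ -00-1,1-011
  m20 ⊆ -0-0- [E]
  m21 ⊆ -0-0- [E]
  m26 ⊆ -1010,1101-
  m27 ⊆ 1-011,11-11,1101-
  m31 ⊆ -1111,11-11
E = {-0-0-, 0-001, 00---}
Petrick residual → -1010, -1111, 1-011
Cover = b'd' + bc'de' + bcde + a'c'd'e + a'b' + ac'de  |cover|=6

6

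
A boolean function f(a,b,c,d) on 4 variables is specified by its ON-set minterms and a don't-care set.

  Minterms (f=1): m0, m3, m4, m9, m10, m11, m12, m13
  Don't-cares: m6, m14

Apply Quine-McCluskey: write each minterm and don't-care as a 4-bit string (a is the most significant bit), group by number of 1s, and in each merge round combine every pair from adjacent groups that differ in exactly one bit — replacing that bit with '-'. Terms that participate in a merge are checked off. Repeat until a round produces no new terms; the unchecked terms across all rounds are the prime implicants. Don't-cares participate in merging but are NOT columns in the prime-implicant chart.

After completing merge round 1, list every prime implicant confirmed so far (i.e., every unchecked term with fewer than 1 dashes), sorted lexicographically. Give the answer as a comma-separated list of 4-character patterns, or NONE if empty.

NONE

size-2^0 implicants → 0000(✓)  0011(✓)  0100(✓)  0110(✓)  1001(✓)  1010(✓)  1011(✓)  1100(✓)  1101(✓)  1110(✓)
size-2^1 implicants → -011  -100(✓)  -110(✓)  0-00  01-0(✓)  1-01  1-10  10-1  101-  11-0(✓)  110-
size-2^2 implicants → -1-0
Unchecked terms (primes): -011, -1-0, 0-00, 1-01, 1-10, 10-1, 101-, 110-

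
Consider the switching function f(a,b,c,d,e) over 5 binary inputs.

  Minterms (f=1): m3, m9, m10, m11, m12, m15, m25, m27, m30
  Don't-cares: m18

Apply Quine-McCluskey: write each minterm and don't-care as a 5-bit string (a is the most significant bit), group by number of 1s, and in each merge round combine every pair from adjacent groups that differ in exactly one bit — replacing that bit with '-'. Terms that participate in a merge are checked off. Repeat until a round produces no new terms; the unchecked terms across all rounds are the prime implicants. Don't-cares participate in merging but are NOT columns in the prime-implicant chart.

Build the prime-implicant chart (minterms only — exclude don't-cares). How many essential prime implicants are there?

6

Round 0: 00011✓ 01001✓ 01010✓ 01011✓ 01100 01111✓ 10010 11001✓ 11011✓ 11110
Round 1: -1001✓ -1011✓ 0-011 01-11 010-1✓ 0101- 110-1✓
Round 2: -10-1
PIs = {-10-1, 0-011, 01-11, 0101-, 01100, 10010, 11110}
Coverage chart:
  m3: 0-011 ←essential
  m9: -10-1 ←essential
  m10: 0101- ←essential
  m11: -10-1,0-011,01-11,0101-
  m12: 01100 ←essential
  m15: 01-11 ←essential
  m25: -10-1 ←essential
  m27: -10-1 ←essential
  m30: 11110 ←essential
Essential: -10-1, 0-011, 01-11, 0101-, 01100, 11110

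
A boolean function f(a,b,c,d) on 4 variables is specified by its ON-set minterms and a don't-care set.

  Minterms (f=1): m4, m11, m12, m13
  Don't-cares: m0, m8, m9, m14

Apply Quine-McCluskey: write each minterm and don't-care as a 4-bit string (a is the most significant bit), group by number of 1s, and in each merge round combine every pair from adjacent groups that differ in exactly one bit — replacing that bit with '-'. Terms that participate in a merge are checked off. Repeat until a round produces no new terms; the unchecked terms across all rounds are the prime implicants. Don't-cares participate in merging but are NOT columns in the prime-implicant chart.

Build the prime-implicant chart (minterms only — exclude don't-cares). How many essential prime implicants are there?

3

size-2^0 implicants → 0000(✓)  0100(✓)  1000(✓)  1001(✓)  1011(✓)  1100(✓)  1101(✓)  1110(✓)
size-2^1 implicants → -000(✓)  -100(✓)  0-00(✓)  1-00(✓)  1-01(✓)  10-1  100-(✓)  11-0  110-(✓)
size-2^2 implicants → --00  1-0-
Unchecked terms (primes): --00, 1-0-, 10-1, 11-0
Minterm coverage:
  m4 ⊆ --00 [E]
  m11 ⊆ 10-1 [E]
  m12 ⊆ --00,1-0-,11-0
  m13 ⊆ 1-0- [E]
E = {--00, 1-0-, 10-1}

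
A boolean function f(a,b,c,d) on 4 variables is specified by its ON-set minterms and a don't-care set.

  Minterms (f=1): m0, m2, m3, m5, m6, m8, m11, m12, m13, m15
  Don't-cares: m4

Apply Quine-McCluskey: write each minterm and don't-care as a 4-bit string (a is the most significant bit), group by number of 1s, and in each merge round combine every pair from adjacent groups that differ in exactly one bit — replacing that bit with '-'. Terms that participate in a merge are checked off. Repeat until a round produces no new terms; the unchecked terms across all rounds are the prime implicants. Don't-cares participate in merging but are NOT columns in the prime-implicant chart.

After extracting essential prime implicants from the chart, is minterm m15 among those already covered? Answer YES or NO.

Round 0: 0000✓ 0010✓ 0011✓ 0100✓ 0101✓ 0110✓ 1000✓ 1011✓ 1100✓ 1101✓ 1111✓
Round 1: -000✓ -011 -100✓ -101✓ 0-00✓ 0-10✓ 00-0✓ 001- 01-0✓ 010-✓ 1-00✓ 1-11 11-1 110-✓
Round 2: --00 -10- 0--0
PIs = {--00, -011, -10-, 0--0, 001-, 1-11, 11-1}
Coverage chart:
  m0: --00,0--0
  m2: 0--0,001-
  m3: -011,001-
  m5: -10- ←essential
  m6: 0--0 ←essential
  m8: --00 ←essential
  m11: -011,1-11
  m12: --00,-10-
  m13: -10-,11-1
  m15: 1-11,11-1
Essential: --00, -10-, 0--0

NO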